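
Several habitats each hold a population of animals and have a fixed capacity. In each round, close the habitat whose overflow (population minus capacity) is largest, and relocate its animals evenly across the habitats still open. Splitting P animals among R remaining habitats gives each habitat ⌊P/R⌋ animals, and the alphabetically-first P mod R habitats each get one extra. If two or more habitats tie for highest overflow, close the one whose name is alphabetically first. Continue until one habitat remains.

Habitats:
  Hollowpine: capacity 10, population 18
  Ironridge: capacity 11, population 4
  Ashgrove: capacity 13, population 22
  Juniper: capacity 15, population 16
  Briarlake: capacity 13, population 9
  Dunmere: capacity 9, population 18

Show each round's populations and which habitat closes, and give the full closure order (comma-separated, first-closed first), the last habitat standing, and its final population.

Round 1: Ashgrove=22 Briarlake=9 Dunmere=18 Hollowpine=18 Ironridge=4 Juniper=16 → close Ashgrove (overflow 9)
  22÷5 = 4 each, +1 to first 2
Round 2: Briarlake=14 Dunmere=23 Hollowpine=22 Ironridge=8 Juniper=20 → close Dunmere (overflow 14)
  23÷4 = 5 each, +1 to first 3
Round 3: Briarlake=20 Hollowpine=28 Ironridge=14 Juniper=25 → close Hollowpine (overflow 18)
  28÷3 = 9 each, +1 to first 1
Round 4: Briarlake=30 Ironridge=23 Juniper=34 → close Juniper (overflow 19)
  34÷2 = 17 each, +1 to first 0
Round 5: Briarlake=47 Ironridge=40 → close Briarlake (overflow 34)
  47÷1 = 47 each, +1 to first 0

Closure order: Ashgrove, Dunmere, Hollowpine, Juniper, Briarlake
Last habitat: Ironridge with 87 animals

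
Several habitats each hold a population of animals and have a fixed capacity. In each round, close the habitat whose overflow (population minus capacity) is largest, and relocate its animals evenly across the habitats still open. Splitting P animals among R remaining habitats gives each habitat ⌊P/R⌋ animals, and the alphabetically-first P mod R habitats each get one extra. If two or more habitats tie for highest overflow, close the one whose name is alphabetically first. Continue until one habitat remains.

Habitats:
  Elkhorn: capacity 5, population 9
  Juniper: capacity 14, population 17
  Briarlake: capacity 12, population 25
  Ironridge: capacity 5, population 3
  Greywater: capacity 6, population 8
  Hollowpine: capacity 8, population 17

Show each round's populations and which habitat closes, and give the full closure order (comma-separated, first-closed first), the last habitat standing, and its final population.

Round 1: Briarlake=25 Elkhorn=9 Greywater=8 Hollowpine=17 Ironridge=3 Juniper=17 → close Briarlake (overflow 13)
  25÷5 = 5 each, +1 to first 0
Round 2: Elkhorn=14 Greywater=13 Hollowpine=22 Ironridge=8 Juniper=22 → close Hollowpine (overflow 14)
  22÷4 = 5 each, +1 to first 2
Round 3: Elkhorn=20 Greywater=19 Ironridge=13 Juniper=27 → close Elkhorn (overflow 15)
  20÷3 = 6 each, +1 to first 2
Round 4: Greywater=26 Ironridge=20 Juniper=33 → close Greywater (overflow 20)
  26÷2 = 13 each, +1 to first 0
Round 5: Ironridge=33 Juniper=46 → close Juniper (overflow 32)
  46÷1 = 46 each, +1 to first 0

Closure order: Briarlake, Hollowpine, Elkhorn, Greywater, Juniper
Last habitat: Ironridge with 79 animals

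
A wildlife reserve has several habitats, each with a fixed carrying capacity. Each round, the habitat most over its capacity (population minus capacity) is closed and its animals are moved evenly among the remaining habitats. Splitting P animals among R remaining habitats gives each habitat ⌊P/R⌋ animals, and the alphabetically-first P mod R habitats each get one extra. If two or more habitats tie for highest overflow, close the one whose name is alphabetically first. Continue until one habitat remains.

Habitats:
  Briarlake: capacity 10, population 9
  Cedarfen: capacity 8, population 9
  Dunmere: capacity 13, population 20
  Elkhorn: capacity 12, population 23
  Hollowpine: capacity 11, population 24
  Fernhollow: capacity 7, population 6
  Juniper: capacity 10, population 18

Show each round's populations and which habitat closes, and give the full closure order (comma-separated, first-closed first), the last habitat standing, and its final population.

Round 1: Briarlake=9 Cedarfen=9 Dunmere=20 Elkhorn=23 Fernhollow=6 Hollowpine=24 Juniper=18 → close Hollowpine (overflow 13)
  24÷6 = 4 each, +1 to first 0
Round 2: Briarlake=13 Cedarfen=13 Dunmere=24 Elkhorn=27 Fernhollow=10 Juniper=22 → close Elkhorn (overflow 15)
  27÷5 = 5 each, +1 to first 2
Round 3: Briarlake=19 Cedarfen=19 Dunmere=29 Fernhollow=15 Juniper=27 → close Juniper (overflow 17)
  27÷4 = 6 each, +1 to first 3
Round 4: Briarlake=26 Cedarfen=26 Dunmere=36 Fernhollow=21 → close Dunmere (overflow 23)
  36÷3 = 12 each, +1 to first 0
Round 5: Briarlake=38 Cedarfen=38 Fernhollow=33 → close Cedarfen (overflow 30)
  38÷2 = 19 each, +1 to first 0
Round 6: Briarlake=57 Fernhollow=52 → close Briarlake (overflow 47)
  57÷1 = 57 each, +1 to first 0

Closure order: Hollowpine, Elkhorn, Juniper, Dunmere, Cedarfen, Briarlake
Last habitat: Fernhollow with 109 animals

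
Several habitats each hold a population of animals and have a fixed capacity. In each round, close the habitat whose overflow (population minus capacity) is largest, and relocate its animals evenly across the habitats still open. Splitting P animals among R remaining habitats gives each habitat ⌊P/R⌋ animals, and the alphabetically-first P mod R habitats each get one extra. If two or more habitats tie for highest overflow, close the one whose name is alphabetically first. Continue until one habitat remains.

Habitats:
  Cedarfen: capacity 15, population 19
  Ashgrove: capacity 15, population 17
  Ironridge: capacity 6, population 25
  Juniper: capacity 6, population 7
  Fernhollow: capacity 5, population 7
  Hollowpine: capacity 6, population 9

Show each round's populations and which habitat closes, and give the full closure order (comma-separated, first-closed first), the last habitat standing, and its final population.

Closure order: Ironridge, Cedarfen, Hollowpine, Ashgrove, Fernhollow
Last habitat: Juniper with 84 animals

Round 1: Ashgrove=17 Cedarfen=19 Fernhollow=7 Hollowpine=9 Ironridge=25 Juniper=7 → close Ironridge (overflow 19)
  25÷5 = 5 each, +1 to first 0
Round 2: Ashgrove=22 Cedarfen=24 Fernhollow=12 Hollowpine=14 Juniper=12 → close Cedarfen (overflow 9)
  24÷4 = 6 each, +1 to first 0
Round 3: Ashgrove=28 Fernhollow=18 Hollowpine=20 Juniper=18 → close Hollowpine (overflow 14)
  20÷3 = 6 each, +1 to first 2
Round 4: Ashgrove=35 Fernhollow=25 Juniper=24 → close Ashgrove (overflow 20)
  35÷2 = 17 each, +1 to first 1
Round 5: Fernhollow=43 Juniper=41 → close Fernhollow (overflow 38)
  43÷1 = 43 each, +1 to first 0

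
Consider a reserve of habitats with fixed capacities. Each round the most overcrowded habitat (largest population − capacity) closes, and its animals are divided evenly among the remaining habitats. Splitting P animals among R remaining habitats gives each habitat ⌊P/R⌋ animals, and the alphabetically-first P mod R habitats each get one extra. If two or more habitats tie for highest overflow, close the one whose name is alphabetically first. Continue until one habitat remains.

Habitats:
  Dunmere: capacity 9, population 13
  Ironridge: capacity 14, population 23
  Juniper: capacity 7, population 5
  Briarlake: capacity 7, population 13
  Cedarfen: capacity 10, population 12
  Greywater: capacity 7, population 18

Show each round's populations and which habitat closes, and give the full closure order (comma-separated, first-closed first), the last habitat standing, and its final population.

Closure order: Greywater, Ironridge, Briarlake, Dunmere, Cedarfen
Last habitat: Juniper with 84 animals

Round 1: Briarlake=13 Cedarfen=12 Dunmere=13 Greywater=18 Ironridge=23 Juniper=5 → close Greywater (overflow 11)
  18÷5 = 3 each, +1 to first 3
Round 2: Briarlake=17 Cedarfen=16 Dunmere=17 Ironridge=26 Juniper=8 → close Ironridge (overflow 12)
  26÷4 = 6 each, +1 to first 2
Round 3: Briarlake=24 Cedarfen=23 Dunmere=23 Juniper=14 → close Briarlake (overflow 17)
  24÷3 = 8 each, +1 to first 0
Round 4: Cedarfen=31 Dunmere=31 Juniper=22 → close Dunmere (overflow 22)
  31÷2 = 15 each, +1 to first 1
Round 5: Cedarfen=47 Juniper=37 → close Cedarfen (overflow 37)
  47÷1 = 47 each, +1 to first 0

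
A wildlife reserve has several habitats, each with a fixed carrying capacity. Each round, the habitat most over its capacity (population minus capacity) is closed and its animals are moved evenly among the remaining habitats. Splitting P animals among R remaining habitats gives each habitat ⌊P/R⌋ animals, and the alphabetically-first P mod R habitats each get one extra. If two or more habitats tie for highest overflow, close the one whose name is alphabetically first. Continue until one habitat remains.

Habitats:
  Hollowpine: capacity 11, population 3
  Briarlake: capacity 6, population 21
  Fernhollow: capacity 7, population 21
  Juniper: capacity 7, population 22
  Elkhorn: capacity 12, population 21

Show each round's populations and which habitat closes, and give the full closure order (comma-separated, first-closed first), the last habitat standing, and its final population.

Round 1: Briarlake=21 Elkhorn=21 Fernhollow=21 Hollowpine=3 Juniper=22 → close Briarlake (overflow 15)
  21÷4 = 5 each, +1 to first 1
Round 2: Elkhorn=27 Fernhollow=26 Hollowpine=8 Juniper=27 → close Juniper (overflow 20)
  27÷3 = 9 each, +1 to first 0
Round 3: Elkhorn=36 Fernhollow=35 Hollowpine=17 → close Fernhollow (overflow 28)
  35÷2 = 17 each, +1 to first 1
Round 4: Elkhorn=54 Hollowpine=34 → close Elkhorn (overflow 42)
  54÷1 = 54 each, +1 to first 0

Closure order: Briarlake, Juniper, Fernhollow, Elkhorn
Last habitat: Hollowpine with 88 animals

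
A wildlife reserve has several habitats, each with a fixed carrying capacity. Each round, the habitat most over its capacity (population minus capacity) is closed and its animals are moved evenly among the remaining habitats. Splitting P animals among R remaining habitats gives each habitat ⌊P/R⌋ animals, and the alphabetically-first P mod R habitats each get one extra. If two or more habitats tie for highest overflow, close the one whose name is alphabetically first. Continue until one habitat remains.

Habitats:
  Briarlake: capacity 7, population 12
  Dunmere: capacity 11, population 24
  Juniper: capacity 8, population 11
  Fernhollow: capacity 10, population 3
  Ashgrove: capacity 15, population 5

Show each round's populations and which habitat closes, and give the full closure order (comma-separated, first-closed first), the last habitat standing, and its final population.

Closure order: Dunmere, Briarlake, Juniper, Fernhollow
Last habitat: Ashgrove with 55 animals

Round 1: Ashgrove=5 Briarlake=12 Dunmere=24 Fernhollow=3 Juniper=11 → close Dunmere (overflow 13)
  24÷4 = 6 each, +1 to first 0
Round 2: Ashgrove=11 Briarlake=18 Fernhollow=9 Juniper=17 → close Briarlake (overflow 11)
  18÷3 = 6 each, +1 to first 0
Round 3: Ashgrove=17 Fernhollow=15 Juniper=23 → close Juniper (overflow 15)
  23÷2 = 11 each, +1 to first 1
Round 4: Ashgrove=29 Fernhollow=26 → close Fernhollow (overflow 16)
  26÷1 = 26 each, +1 to first 0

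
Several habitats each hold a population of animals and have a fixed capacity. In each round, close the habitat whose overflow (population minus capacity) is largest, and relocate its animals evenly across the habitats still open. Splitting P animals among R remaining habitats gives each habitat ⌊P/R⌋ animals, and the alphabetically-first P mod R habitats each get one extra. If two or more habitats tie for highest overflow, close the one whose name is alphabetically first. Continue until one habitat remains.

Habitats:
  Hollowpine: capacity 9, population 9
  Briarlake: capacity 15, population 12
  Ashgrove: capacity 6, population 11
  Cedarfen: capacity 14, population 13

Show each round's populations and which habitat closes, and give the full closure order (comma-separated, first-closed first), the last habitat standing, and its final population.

Closure order: Ashgrove, Cedarfen, Hollowpine
Last habitat: Briarlake with 45 animals

Round 1: Ashgrove=11 Briarlake=12 Cedarfen=13 Hollowpine=9 → close Ashgrove (overflow 5)
  11÷3 = 3 each, +1 to first 2
Round 2: Briarlake=16 Cedarfen=17 Hollowpine=12 → close Cedarfen (overflow 3)
  17÷2 = 8 each, +1 to first 1
Round 3: Briarlake=25 Hollowpine=20 → close Hollowpine (overflow 11)
  20÷1 = 20 each, +1 to first 0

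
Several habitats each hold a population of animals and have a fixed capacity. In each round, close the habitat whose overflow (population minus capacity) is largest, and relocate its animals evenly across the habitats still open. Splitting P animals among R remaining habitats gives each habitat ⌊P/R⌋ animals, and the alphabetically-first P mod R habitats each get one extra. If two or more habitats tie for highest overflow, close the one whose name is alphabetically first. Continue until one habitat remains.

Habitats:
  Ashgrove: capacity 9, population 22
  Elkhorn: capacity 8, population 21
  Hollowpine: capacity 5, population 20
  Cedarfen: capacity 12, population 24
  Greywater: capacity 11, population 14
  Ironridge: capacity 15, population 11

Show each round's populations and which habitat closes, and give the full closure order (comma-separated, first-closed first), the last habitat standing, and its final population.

Round 1: Ashgrove=22 Cedarfen=24 Elkhorn=21 Greywater=14 Hollowpine=20 Ironridge=11 → close Hollowpine (overflow 15)
  20÷5 = 4 each, +1 to first 0
Round 2: Ashgrove=26 Cedarfen=28 Elkhorn=25 Greywater=18 Ironridge=15 → close Ashgrove (overflow 17)
  26÷4 = 6 each, +1 to first 2
Round 3: Cedarfen=35 Elkhorn=32 Greywater=24 Ironridge=21 → close Elkhorn (overflow 24)
  32÷3 = 10 each, +1 to first 2
Round 4: Cedarfen=46 Greywater=35 Ironridge=31 → close Cedarfen (overflow 34)
  46÷2 = 23 each, +1 to first 0
Round 5: Greywater=58 Ironridge=54 → close Greywater (overflow 47)
  58÷1 = 58 each, +1 to first 0

Closure order: Hollowpine, Ashgrove, Elkhorn, Cedarfen, Greywater
Last habitat: Ironridge with 112 animals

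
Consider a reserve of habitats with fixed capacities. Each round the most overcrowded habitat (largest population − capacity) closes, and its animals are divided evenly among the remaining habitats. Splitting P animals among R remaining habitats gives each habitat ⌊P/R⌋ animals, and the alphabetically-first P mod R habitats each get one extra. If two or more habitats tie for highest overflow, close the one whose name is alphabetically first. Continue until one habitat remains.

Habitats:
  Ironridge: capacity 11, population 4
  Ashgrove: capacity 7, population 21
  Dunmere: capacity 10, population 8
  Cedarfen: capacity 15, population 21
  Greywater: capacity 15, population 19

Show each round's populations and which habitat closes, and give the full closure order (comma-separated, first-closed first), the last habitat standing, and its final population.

Round 1: Ashgrove=21 Cedarfen=21 Dunmere=8 Greywater=19 Ironridge=4 → close Ashgrove (overflow 14)
  21÷4 = 5 each, +1 to first 1
Round 2: Cedarfen=27 Dunmere=13 Greywater=24 Ironridge=9 → close Cedarfen (overflow 12)
  27÷3 = 9 each, +1 to first 0
Round 3: Dunmere=22 Greywater=33 Ironridge=18 → close Greywater (overflow 18)
  33÷2 = 16 each, +1 to first 1
Round 4: Dunmere=39 Ironridge=34 → close Dunmere (overflow 29)
  39÷1 = 39 each, +1 to first 0

Closure order: Ashgrove, Cedarfen, Greywater, Dunmere
Last habitat: Ironridge with 73 animals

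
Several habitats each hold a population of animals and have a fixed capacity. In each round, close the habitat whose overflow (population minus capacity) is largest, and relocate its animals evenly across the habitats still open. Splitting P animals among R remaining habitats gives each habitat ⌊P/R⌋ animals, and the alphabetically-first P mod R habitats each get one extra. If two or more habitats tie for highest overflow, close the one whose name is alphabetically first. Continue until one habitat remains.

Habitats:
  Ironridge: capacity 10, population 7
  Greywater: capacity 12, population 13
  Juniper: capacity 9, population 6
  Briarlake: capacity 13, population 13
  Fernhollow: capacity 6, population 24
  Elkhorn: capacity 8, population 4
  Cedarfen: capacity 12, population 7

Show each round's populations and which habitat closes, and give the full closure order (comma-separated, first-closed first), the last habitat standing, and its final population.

Round 1: Briarlake=13 Cedarfen=7 Elkhorn=4 Fernhollow=24 Greywater=13 Ironridge=7 Juniper=6 → close Fernhollow (overflow 18)
  24÷6 = 4 each, +1 to first 0
Round 2: Briarlake=17 Cedarfen=11 Elkhorn=8 Greywater=17 Ironridge=11 Juniper=10 → close Greywater (overflow 5)
  17÷5 = 3 each, +1 to first 2
Round 3: Briarlake=21 Cedarfen=15 Elkhorn=11 Ironridge=14 Juniper=13 → close Briarlake (overflow 8)
  21÷4 = 5 each, +1 to first 1
Round 4: Cedarfen=21 Elkhorn=16 Ironridge=19 Juniper=18 → close Cedarfen (overflow 9)
  21÷3 = 7 each, +1 to first 0
Round 5: Elkhorn=23 Ironridge=26 Juniper=25 → close Ironridge (overflow 16)
  26÷2 = 13 each, +1 to first 0
Round 6: Elkhorn=36 Juniper=38 → close Juniper (overflow 29)
  38÷1 = 38 each, +1 to first 0

Closure order: Fernhollow, Greywater, Briarlake, Cedarfen, Ironridge, Juniper
Last habitat: Elkhorn with 74 animals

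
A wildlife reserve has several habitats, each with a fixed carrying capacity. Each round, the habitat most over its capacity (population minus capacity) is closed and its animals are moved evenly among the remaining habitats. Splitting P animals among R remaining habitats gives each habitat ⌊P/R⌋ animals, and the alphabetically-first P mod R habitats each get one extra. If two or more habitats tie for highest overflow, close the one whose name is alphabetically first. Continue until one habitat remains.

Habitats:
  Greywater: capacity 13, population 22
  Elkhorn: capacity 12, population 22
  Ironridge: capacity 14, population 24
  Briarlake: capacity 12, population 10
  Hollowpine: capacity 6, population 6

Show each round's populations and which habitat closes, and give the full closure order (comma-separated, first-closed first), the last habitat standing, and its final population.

Closure order: Elkhorn, Greywater, Ironridge, Briarlake
Last habitat: Hollowpine with 84 animals

Round 1: Briarlake=10 Elkhorn=22 Greywater=22 Hollowpine=6 Ironridge=24 → close Elkhorn (overflow 10)
  22÷4 = 5 each, +1 to first 2
Round 2: Briarlake=16 Greywater=28 Hollowpine=11 Ironridge=29 → close Greywater (overflow 15)
  28÷3 = 9 each, +1 to first 1
Round 3: Briarlake=26 Hollowpine=20 Ironridge=38 → close Ironridge (overflow 24)
  38÷2 = 19 each, +1 to first 0
Round 4: Briarlake=45 Hollowpine=39 → close Briarlake (overflow 33)
  45÷1 = 45 each, +1 to first 0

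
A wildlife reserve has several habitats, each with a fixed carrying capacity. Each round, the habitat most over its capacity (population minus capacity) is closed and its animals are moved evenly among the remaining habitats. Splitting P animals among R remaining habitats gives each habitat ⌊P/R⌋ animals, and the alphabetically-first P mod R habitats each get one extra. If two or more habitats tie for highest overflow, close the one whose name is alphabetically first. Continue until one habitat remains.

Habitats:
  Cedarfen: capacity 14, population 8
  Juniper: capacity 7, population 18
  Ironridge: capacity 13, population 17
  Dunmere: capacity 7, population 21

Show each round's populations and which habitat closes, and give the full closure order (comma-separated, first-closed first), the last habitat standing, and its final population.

Closure order: Dunmere, Juniper, Ironridge
Last habitat: Cedarfen with 64 animals

Round 1: Cedarfen=8 Dunmere=21 Ironridge=17 Juniper=18 → close Dunmere (overflow 14)
  21÷3 = 7 each, +1 to first 0
Round 2: Cedarfen=15 Ironridge=24 Juniper=25 → close Juniper (overflow 18)
  25÷2 = 12 each, +1 to first 1
Round 3: Cedarfen=28 Ironridge=36 → close Ironridge (overflow 23)
  36÷1 = 36 each, +1 to first 0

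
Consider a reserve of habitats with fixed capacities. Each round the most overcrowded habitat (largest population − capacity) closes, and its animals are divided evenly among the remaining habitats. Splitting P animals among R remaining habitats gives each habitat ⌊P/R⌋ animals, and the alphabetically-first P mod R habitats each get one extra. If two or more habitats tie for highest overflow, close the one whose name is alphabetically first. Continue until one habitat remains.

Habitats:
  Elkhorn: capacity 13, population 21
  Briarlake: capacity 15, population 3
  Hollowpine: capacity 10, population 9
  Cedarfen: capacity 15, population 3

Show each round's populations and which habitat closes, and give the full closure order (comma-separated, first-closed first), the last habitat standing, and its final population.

Closure order: Elkhorn, Hollowpine, Briarlake
Last habitat: Cedarfen with 36 animals

Round 1: Briarlake=3 Cedarfen=3 Elkhorn=21 Hollowpine=9 → close Elkhorn (overflow 8)
  21÷3 = 7 each, +1 to first 0
Round 2: Briarlake=10 Cedarfen=10 Hollowpine=16 → close Hollowpine (overflow 6)
  16÷2 = 8 each, +1 to first 0
Round 3: Briarlake=18 Cedarfen=18 → close Briarlake (overflow 3)
  18÷1 = 18 each, +1 to first 0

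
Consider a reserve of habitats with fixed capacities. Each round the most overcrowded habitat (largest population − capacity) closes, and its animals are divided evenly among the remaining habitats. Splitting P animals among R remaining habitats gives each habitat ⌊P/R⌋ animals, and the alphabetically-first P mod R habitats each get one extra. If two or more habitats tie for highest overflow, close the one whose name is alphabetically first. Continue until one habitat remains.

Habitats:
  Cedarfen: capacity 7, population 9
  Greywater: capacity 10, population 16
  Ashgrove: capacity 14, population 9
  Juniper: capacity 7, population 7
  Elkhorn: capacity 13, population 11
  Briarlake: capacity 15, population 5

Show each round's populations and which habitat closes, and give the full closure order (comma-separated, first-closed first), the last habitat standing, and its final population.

Round 1: Ashgrove=9 Briarlake=5 Cedarfen=9 Elkhorn=11 Greywater=16 Juniper=7 → close Greywater (overflow 6)
  16÷5 = 3 each, +1 to first 1
Round 2: Ashgrove=13 Briarlake=8 Cedarfen=12 Elkhorn=14 Juniper=10 → close Cedarfen (overflow 5)
  12÷4 = 3 each, +1 to first 0
Round 3: Ashgrove=16 Briarlake=11 Elkhorn=17 Juniper=13 → close Juniper (overflow 6)
  13÷3 = 4 each, +1 to first 1
Round 4: Ashgrove=21 Briarlake=15 Elkhorn=21 → close Elkhorn (overflow 8)
  21÷2 = 10 each, +1 to first 1
Round 5: Ashgrove=32 Briarlake=25 → close Ashgrove (overflow 18)
  32÷1 = 32 each, +1 to first 0

Closure order: Greywater, Cedarfen, Juniper, Elkhorn, Ashgrove
Last habitat: Briarlake with 57 animals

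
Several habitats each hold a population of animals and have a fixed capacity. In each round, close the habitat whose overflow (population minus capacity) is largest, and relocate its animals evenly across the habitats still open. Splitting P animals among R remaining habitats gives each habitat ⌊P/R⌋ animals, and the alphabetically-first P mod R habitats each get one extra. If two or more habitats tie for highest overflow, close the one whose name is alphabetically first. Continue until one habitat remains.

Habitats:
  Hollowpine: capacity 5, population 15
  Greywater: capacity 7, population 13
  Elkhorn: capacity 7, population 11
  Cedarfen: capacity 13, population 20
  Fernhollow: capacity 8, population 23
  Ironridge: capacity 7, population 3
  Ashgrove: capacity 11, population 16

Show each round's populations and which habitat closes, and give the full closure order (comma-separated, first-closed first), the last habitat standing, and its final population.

Closure order: Fernhollow, Hollowpine, Cedarfen, Greywater, Ashgrove, Elkhorn
Last habitat: Ironridge with 101 animals

Round 1: Ashgrove=16 Cedarfen=20 Elkhorn=11 Fernhollow=23 Greywater=13 Hollowpine=15 Ironridge=3 → close Fernhollow (overflow 15)
  23÷6 = 3 each, +1 to first 5
Round 2: Ashgrove=20 Cedarfen=24 Elkhorn=15 Greywater=17 Hollowpine=19 Ironridge=6 → close Hollowpine (overflow 14)
  19÷5 = 3 each, +1 to first 4
Round 3: Ashgrove=24 Cedarfen=28 Elkhorn=19 Greywater=21 Ironridge=9 → close Cedarfen (overflow 15)
  28÷4 = 7 each, +1 to first 0
Round 4: Ashgrove=31 Elkhorn=26 Greywater=28 Ironridge=16 → close Greywater (overflow 21)
  28÷3 = 9 each, +1 to first 1
Round 5: Ashgrove=41 Elkhorn=35 Ironridge=25 → close Ashgrove (overflow 30)
  41÷2 = 20 each, +1 to first 1
Round 6: Elkhorn=56 Ironridge=45 → close Elkhorn (overflow 49)
  56÷1 = 56 each, +1 to first 0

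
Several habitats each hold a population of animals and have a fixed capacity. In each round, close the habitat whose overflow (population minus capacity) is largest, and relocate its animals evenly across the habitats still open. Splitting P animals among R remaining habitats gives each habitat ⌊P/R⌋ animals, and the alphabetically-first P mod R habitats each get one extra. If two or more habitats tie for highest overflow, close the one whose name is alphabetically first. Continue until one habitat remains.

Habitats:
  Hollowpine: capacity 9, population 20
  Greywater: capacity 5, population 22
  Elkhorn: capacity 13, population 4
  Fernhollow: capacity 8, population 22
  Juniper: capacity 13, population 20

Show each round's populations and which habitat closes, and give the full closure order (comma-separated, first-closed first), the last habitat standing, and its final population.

Round 1: Elkhorn=4 Fernhollow=22 Greywater=22 Hollowpine=20 Juniper=20 → close Greywater (overflow 17)
  22÷4 = 5 each, +1 to first 2
Round 2: Elkhorn=10 Fernhollow=28 Hollowpine=25 Juniper=25 → close Fernhollow (overflow 20)
  28÷3 = 9 each, +1 to first 1
Round 3: Elkhorn=20 Hollowpine=34 Juniper=34 → close Hollowpine (overflow 25)
  34÷2 = 17 each, +1 to first 0
Round 4: Elkhorn=37 Juniper=51 → close Juniper (overflow 38)
  51÷1 = 51 each, +1 to first 0

Closure order: Greywater, Fernhollow, Hollowpine, Juniper
Last habitat: Elkhorn with 88 animals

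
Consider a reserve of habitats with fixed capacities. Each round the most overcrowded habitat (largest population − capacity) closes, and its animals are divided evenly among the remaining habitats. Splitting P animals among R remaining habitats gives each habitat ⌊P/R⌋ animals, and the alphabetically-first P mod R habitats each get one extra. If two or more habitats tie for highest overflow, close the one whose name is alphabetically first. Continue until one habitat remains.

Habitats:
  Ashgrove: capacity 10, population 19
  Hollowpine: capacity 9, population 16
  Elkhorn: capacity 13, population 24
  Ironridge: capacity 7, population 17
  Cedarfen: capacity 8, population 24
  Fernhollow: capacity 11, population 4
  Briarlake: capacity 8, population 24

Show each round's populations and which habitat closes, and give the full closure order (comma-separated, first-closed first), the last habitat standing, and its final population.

Round 1: Ashgrove=19 Briarlake=24 Cedarfen=24 Elkhorn=24 Fernhollow=4 Hollowpine=16 Ironridge=17 → close Briarlake (overflow 16)
  24÷6 = 4 each, +1 to first 0
Round 2: Ashgrove=23 Cedarfen=28 Elkhorn=28 Fernhollow=8 Hollowpine=20 Ironridge=21 → close Cedarfen (overflow 20)
  28÷5 = 5 each, +1 to first 3
Round 3: Ashgrove=29 Elkhorn=34 Fernhollow=14 Hollowpine=25 Ironridge=26 → close Elkhorn (overflow 21)
  34÷4 = 8 each, +1 to first 2
Round 4: Ashgrove=38 Fernhollow=23 Hollowpine=33 Ironridge=34 → close Ashgrove (overflow 28)
  38÷3 = 12 each, +1 to first 2
Round 5: Fernhollow=36 Hollowpine=46 Ironridge=46 → close Ironridge (overflow 39)
  46÷2 = 23 each, +1 to first 0
Round 6: Fernhollow=59 Hollowpine=69 → close Hollowpine (overflow 60)
  69÷1 = 69 each, +1 to first 0

Closure order: Briarlake, Cedarfen, Elkhorn, Ashgrove, Ironridge, Hollowpine
Last habitat: Fernhollow with 128 animals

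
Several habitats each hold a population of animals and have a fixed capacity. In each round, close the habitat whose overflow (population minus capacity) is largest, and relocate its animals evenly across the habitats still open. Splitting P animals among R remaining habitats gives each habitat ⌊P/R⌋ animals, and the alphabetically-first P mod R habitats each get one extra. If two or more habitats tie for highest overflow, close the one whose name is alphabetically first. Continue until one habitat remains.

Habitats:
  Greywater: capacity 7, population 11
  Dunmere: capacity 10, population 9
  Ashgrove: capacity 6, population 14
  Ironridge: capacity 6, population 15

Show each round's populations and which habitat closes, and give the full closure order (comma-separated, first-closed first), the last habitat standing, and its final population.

Closure order: Ironridge, Ashgrove, Greywater
Last habitat: Dunmere with 49 animals

Round 1: Ashgrove=14 Dunmere=9 Greywater=11 Ironridge=15 → close Ironridge (overflow 9)
  15÷3 = 5 each, +1 to first 0
Round 2: Ashgrove=19 Dunmere=14 Greywater=16 → close Ashgrove (overflow 13)
  19÷2 = 9 each, +1 to first 1
Round 3: Dunmere=24 Greywater=25 → close Greywater (overflow 18)
  25÷1 = 25 each, +1 to first 0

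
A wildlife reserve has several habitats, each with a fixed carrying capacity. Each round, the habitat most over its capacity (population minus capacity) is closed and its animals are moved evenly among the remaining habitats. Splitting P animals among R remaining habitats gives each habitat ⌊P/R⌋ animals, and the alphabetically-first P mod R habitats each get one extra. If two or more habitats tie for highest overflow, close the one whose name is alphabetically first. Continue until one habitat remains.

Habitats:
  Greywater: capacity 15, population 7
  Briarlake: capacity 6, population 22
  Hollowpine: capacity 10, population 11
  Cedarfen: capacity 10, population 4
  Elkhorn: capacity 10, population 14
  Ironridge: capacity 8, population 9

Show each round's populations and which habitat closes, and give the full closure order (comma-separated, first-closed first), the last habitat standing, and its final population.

Round 1: Briarlake=22 Cedarfen=4 Elkhorn=14 Greywater=7 Hollowpine=11 Ironridge=9 → close Briarlake (overflow 16)
  22÷5 = 4 each, +1 to first 2
Round 2: Cedarfen=9 Elkhorn=19 Greywater=11 Hollowpine=15 Ironridge=13 → close Elkhorn (overflow 9)
  19÷4 = 4 each, +1 to first 3
Round 3: Cedarfen=14 Greywater=16 Hollowpine=20 Ironridge=17 → close Hollowpine (overflow 10)
  20÷3 = 6 each, +1 to first 2
Round 4: Cedarfen=21 Greywater=23 Ironridge=23 → close Ironridge (overflow 15)
  23÷2 = 11 each, +1 to first 1
Round 5: Cedarfen=33 Greywater=34 → close Cedarfen (overflow 23)
  33÷1 = 33 each, +1 to first 0

Closure order: Briarlake, Elkhorn, Hollowpine, Ironridge, Cedarfen
Last habitat: Greywater with 67 animals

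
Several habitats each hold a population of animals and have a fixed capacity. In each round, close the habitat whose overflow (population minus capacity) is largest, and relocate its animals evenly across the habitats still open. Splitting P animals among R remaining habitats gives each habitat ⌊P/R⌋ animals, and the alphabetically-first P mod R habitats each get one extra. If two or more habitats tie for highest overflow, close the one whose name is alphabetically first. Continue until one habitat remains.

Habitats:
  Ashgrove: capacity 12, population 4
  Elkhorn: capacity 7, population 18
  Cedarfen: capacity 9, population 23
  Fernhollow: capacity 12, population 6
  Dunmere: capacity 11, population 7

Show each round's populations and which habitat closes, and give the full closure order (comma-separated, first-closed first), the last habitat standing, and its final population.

Round 1: Ashgrove=4 Cedarfen=23 Dunmere=7 Elkhorn=18 Fernhollow=6 → close Cedarfen (overflow 14)
  23÷4 = 5 each, +1 to first 3
Round 2: Ashgrove=10 Dunmere=13 Elkhorn=24 Fernhollow=11 → close Elkhorn (overflow 17)
  24÷3 = 8 each, +1 to first 0
Round 3: Ashgrove=18 Dunmere=21 Fernhollow=19 → close Dunmere (overflow 10)
  21÷2 = 10 each, +1 to first 1
Round 4: Ashgrove=29 Fernhollow=29 → close Ashgrove (overflow 17)
  29÷1 = 29 each, +1 to first 0

Closure order: Cedarfen, Elkhorn, Dunmere, Ashgrove
Last habitat: Fernhollow with 58 animals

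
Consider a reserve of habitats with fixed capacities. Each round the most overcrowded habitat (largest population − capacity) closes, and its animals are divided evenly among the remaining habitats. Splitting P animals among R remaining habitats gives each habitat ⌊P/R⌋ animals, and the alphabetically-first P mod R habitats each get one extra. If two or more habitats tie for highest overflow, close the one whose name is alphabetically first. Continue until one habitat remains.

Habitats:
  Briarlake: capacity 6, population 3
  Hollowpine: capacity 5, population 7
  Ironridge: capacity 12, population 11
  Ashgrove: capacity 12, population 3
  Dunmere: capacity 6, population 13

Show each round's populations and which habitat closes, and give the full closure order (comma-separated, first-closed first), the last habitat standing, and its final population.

Round 1: Ashgrove=3 Briarlake=3 Dunmere=13 Hollowpine=7 Ironridge=11 → close Dunmere (overflow 7)
  13÷4 = 3 each, +1 to first 1
Round 2: Ashgrove=7 Briarlake=6 Hollowpine=10 Ironridge=14 → close Hollowpine (overflow 5)
  10÷3 = 3 each, +1 to first 1
Round 3: Ashgrove=11 Briarlake=9 Ironridge=17 → close Ironridge (overflow 5)
  17÷2 = 8 each, +1 to first 1
Round 4: Ashgrove=20 Briarlake=17 → close Briarlake (overflow 11)
  17÷1 = 17 each, +1 to first 0

Closure order: Dunmere, Hollowpine, Ironridge, Briarlake
Last habitat: Ashgrove with 37 animals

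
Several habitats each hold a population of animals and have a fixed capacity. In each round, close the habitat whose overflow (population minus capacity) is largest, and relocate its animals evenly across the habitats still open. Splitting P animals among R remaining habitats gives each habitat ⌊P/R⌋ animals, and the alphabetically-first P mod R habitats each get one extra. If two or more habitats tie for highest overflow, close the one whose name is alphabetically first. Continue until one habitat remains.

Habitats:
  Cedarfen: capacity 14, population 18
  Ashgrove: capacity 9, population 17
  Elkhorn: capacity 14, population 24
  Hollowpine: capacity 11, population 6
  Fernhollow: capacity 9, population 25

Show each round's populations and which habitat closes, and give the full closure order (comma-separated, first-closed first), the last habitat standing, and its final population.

Round 1: Ashgrove=17 Cedarfen=18 Elkhorn=24 Fernhollow=25 Hollowpine=6 → close Fernhollow (overflow 16)
  25÷4 = 6 each, +1 to first 1
Round 2: Ashgrove=24 Cedarfen=24 Elkhorn=30 Hollowpine=12 → close Elkhorn (overflow 16)
  30÷3 = 10 each, +1 to first 0
Round 3: Ashgrove=34 Cedarfen=34 Hollowpine=22 → close Ashgrove (overflow 25)
  34÷2 = 17 each, +1 to first 0
Round 4: Cedarfen=51 Hollowpine=39 → close Cedarfen (overflow 37)
  51÷1 = 51 each, +1 to first 0

Closure order: Fernhollow, Elkhorn, Ashgrove, Cedarfen
Last habitat: Hollowpine with 90 animals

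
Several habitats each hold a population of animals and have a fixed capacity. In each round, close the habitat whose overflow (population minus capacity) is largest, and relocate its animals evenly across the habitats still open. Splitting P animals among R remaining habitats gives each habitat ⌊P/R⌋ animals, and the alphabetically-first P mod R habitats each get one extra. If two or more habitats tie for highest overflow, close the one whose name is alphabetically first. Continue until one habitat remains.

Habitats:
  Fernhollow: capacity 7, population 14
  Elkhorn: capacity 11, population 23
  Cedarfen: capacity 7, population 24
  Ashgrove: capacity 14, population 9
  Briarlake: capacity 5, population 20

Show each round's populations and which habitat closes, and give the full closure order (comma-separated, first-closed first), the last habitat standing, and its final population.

Closure order: Cedarfen, Briarlake, Elkhorn, Fernhollow
Last habitat: Ashgrove with 90 animals

Round 1: Ashgrove=9 Briarlake=20 Cedarfen=24 Elkhorn=23 Fernhollow=14 → close Cedarfen (overflow 17)
  24÷4 = 6 each, +1 to first 0
Round 2: Ashgrove=15 Briarlake=26 Elkhorn=29 Fernhollow=20 → close Briarlake (overflow 21)
  26÷3 = 8 each, +1 to first 2
Round 3: Ashgrove=24 Elkhorn=38 Fernhollow=28 → close Elkhorn (overflow 27)
  38÷2 = 19 each, +1 to first 0
Round 4: Ashgrove=43 Fernhollow=47 → close Fernhollow (overflow 40)
  47÷1 = 47 each, +1 to first 0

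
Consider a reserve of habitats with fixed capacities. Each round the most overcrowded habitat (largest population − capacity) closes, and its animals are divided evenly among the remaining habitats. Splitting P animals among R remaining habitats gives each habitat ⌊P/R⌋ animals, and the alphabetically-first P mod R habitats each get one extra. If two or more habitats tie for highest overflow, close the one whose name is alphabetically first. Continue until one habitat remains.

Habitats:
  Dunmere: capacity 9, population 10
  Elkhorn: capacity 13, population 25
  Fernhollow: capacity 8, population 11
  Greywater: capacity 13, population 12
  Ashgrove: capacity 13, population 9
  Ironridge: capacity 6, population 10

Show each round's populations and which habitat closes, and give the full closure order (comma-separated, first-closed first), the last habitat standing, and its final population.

Round 1: Ashgrove=9 Dunmere=10 Elkhorn=25 Fernhollow=11 Greywater=12 Ironridge=10 → close Elkhorn (overflow 12)
  25÷5 = 5 each, +1 to first 0
Round 2: Ashgrove=14 Dunmere=15 Fernhollow=16 Greywater=17 Ironridge=15 → close Ironridge (overflow 9)
  15÷4 = 3 each, +1 to first 3
Round 3: Ashgrove=18 Dunmere=19 Fernhollow=20 Greywater=20 → close Fernhollow (overflow 12)
  20÷3 = 6 each, +1 to first 2
Round 4: Ashgrove=25 Dunmere=26 Greywater=26 → close Dunmere (overflow 17)
  26÷2 = 13 each, +1 to first 0
Round 5: Ashgrove=38 Greywater=39 → close Greywater (overflow 26)
  39÷1 = 39 each, +1 to first 0

Closure order: Elkhorn, Ironridge, Fernhollow, Dunmere, Greywater
Last habitat: Ashgrove with 77 animals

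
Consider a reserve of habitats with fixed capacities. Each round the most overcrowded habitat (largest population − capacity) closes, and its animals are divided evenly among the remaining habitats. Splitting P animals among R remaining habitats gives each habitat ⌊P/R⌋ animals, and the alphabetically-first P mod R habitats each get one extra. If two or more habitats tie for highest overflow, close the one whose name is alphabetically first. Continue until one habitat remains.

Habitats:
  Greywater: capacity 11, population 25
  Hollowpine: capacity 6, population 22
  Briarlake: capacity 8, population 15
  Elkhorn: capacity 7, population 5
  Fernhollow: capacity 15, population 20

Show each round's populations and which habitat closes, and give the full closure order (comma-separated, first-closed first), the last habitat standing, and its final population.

Round 1: Briarlake=15 Elkhorn=5 Fernhollow=20 Greywater=25 Hollowpine=22 → close Hollowpine (overflow 16)
  22÷4 = 5 each, +1 to first 2
Round 2: Briarlake=21 Elkhorn=11 Fernhollow=25 Greywater=30 → close Greywater (overflow 19)
  30÷3 = 10 each, +1 to first 0
Round 3: Briarlake=31 Elkhorn=21 Fernhollow=35 → close Briarlake (overflow 23)
  31÷2 = 15 each, +1 to first 1
Round 4: Elkhorn=37 Fernhollow=50 → close Fernhollow (overflow 35)
  50÷1 = 50 each, +1 to first 0

Closure order: Hollowpine, Greywater, Briarlake, Fernhollow
Last habitat: Elkhorn with 87 animals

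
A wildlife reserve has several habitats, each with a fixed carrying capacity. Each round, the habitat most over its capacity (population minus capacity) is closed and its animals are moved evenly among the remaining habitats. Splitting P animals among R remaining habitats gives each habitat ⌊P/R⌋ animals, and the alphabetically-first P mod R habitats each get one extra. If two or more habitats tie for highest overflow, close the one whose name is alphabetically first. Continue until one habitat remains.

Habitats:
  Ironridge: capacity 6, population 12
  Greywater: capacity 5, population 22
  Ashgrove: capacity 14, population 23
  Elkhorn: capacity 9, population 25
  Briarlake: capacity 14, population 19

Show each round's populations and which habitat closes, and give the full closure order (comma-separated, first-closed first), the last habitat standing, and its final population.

Round 1: Ashgrove=23 Briarlake=19 Elkhorn=25 Greywater=22 Ironridge=12 → close Greywater (overflow 17)
  22÷4 = 5 each, +1 to first 2
Round 2: Ashgrove=29 Briarlake=25 Elkhorn=30 Ironridge=17 → close Elkhorn (overflow 21)
  30÷3 = 10 each, +1 to first 0
Round 3: Ashgrove=39 Briarlake=35 Ironridge=27 → close Ashgrove (overflow 25)
  39÷2 = 19 each, +1 to first 1
Round 4: Briarlake=55 Ironridge=46 → close Briarlake (overflow 41)
  55÷1 = 55 each, +1 to first 0

Closure order: Greywater, Elkhorn, Ashgrove, Briarlake
Last habitat: Ironridge with 101 animals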